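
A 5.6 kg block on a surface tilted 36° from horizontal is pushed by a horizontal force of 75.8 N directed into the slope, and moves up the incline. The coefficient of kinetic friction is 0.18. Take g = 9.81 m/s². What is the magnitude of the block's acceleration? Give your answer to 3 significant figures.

The horizontal push has components F cos 36° = 75.8 × 0.8090 = 61.322 N up the incline and F sin 36° = 75.8 × 0.5878 = 44.555 N pressing into the surface.
The normal force is therefore N = mg cos 36° + F sin 36° = 44.443 + 44.555 = 88.998 N, and kinetic friction down the slope is μN = 0.18 × 88.998 = 16.020 N.
Along the incline: F cos 36° − mg sin 36° − μN = ma, so 61.322 − 32.291 − 16.020 = 5.6 a, giving a = 2.3234 m/s².

2.32 m/s²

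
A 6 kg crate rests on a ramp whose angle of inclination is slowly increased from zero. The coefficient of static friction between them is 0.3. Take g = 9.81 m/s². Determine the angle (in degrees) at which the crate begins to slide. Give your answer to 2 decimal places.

16.70°

At the threshold of sliding, static friction is at its maximum μ_s N and exactly balances the weight component along the incline: mg sin θ = μ_s mg cos θ.
Hence tan θ = μ_s = 0.3, so θ = arctan(0.3) = 16.6992°.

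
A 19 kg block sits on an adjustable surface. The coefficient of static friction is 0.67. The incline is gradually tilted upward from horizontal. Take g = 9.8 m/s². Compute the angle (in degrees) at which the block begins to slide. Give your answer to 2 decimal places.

33.82°

At the threshold of sliding, static friction is at its maximum μ_s N and exactly balances the weight component along the incline: mg sin θ = μ_s mg cos θ.
Hence tan θ = μ_s = 0.67, so θ = arctan(0.67) = 33.8221°.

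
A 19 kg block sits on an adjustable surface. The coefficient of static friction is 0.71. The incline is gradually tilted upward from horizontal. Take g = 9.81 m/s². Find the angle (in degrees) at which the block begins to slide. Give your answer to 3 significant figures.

At the threshold of sliding, static friction is at its maximum μ_s N and exactly balances the weight component along the incline: mg sin θ = μ_s mg cos θ.
Hence tan θ = μ_s = 0.71, so θ = arctan(0.71) = 35.3748°.

35.4°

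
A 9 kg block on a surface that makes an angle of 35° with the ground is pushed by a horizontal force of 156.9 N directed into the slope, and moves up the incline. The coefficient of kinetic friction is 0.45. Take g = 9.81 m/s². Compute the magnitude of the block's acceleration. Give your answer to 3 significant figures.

0.538 m/s²

The horizontal push has components F cos 35° = 156.9 × 0.8192 = 128.532 N up the incline and F sin 35° = 156.9 × 0.5736 = 89.998 N pressing into the surface.
The normal force is therefore N = mg cos 35° + F sin 35° = 72.327 + 89.998 = 162.325 N, and kinetic friction down the slope is μN = 0.45 × 162.325 = 73.046 N.
Along the incline: F cos 35° − mg sin 35° − μN = ma, so 128.532 − 50.643 − 73.046 = 9 a, giving a = 0.5381 m/s².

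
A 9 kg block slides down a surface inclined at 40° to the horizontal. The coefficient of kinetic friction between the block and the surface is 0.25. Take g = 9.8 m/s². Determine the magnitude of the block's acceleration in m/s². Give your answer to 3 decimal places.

Resolving the weight along the incline: the component pulling the block down the slope is mg sin 40° = 9 × 9.8 × 0.6428 = 56.695 N, and the normal force is N = mg cos 40° = 9 × 9.8 × 0.7660 = 67.561 N.
Kinetic friction acts up the slope with magnitude f = μN = 0.25 × 67.561 = 16.890 N.
Net force along the incline is 56.695 − 16.890 = 39.805 N, so a = 39.805 / 9 = 4.4228 m/s².

4.423 m/s²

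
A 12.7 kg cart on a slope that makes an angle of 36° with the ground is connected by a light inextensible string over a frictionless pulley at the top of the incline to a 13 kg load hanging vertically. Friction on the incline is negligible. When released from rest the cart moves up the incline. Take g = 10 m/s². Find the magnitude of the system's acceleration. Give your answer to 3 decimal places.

For the cart on the incline: the weight component along the slope is m₁g sin 36° = 12.7 × 10 × 0.5878 = 74.651 N and the normal force is N = m₁g cos 36° = 102.745 N.
Newton's second law for the cart (up-slope positive): T − 74.651 = 12.7 a. For the hanging load (downward positive): 13 × 10 − T = 13 a.
Adding the two equations eliminates T: 55.349 = 25.7 a, so a = 2.1537 m/s².

2.154 m/s²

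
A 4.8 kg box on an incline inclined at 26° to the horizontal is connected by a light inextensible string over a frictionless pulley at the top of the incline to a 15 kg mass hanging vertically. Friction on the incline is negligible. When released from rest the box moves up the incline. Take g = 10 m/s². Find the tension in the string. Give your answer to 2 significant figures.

52 N

For the box on the incline: the weight component along the slope is m₁g sin 26° = 4.8 × 10 × 0.4384 = 21.043 N and the normal force is N = m₁g cos 26° = 43.142 N.
Newton's second law for the box (up-slope positive): T − 21.043 = 4.8 a. For the hanging mass (downward positive): 15 × 10 − T = 15 a.
Adding the two equations eliminates T: 128.957 = 19.8 a, so a = 6.5130 m/s².
Then from the hanging mass's equation, T = 15 × (10 − 6.5130) = 52.305 N.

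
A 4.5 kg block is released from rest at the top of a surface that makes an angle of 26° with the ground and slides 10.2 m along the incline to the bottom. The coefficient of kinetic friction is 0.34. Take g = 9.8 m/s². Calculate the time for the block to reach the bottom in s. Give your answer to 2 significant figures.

The weight component along the incline is mg sin 26° = 19.332 N and the normal force is N = mg cos 26° = 39.637 N.
Friction up the slope is f = μN = 0.34 × 39.637 = 13.477 N, so the net downslope force is 19.332 − 13.477 = 5.855 N and a = 5.855 / 4.5 = 1.3011 m/s².
Starting from rest, L = ½at², so t = √(2L/a) = √(2 × 10.2 / 1.3011) = 3.9597 s.

4.0 s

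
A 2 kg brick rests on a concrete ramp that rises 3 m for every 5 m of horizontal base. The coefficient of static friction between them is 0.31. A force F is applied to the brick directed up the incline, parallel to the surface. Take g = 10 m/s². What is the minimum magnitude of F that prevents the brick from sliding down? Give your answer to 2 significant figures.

5.0 N

The normal force is N = mg cos 30.96° = 17.150 N. With F at its minimum the brick is on the verge of sliding down, so static friction is at its maximum μ_s N = 0.31 × 17.150 = 5.316 N and acts up the slope.
Equilibrium along the incline: F + μ_s N = mg sin 30.96°, so F = 10.290 − 5.316 = 4.974 N.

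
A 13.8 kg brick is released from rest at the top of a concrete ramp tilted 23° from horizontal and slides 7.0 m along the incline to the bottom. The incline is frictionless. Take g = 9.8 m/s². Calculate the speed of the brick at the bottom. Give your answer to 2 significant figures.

The weight component along the incline is mg sin 23° = 52.842 N and the normal force is N = mg cos 23° = 124.489 N.
With no friction, a = g sin 23° = 3.8292 m/s².
Starting from rest over a distance of 7.0 m, v² = 2aL = 2 × 3.8292 × 7.0 = 53.6088, so v = 7.3218 m/s.

7.3 m/s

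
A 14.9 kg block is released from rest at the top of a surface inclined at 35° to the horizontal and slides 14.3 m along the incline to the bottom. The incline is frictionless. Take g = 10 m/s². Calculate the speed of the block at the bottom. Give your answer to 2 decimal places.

The weight component along the incline is mg sin 35° = 85.463 N and the normal force is N = mg cos 35° = 122.054 N.
With no friction, a = g sin 35° = 5.7358 m/s².
Starting from rest over a distance of 14.3 m, v² = 2aL = 2 × 5.7358 × 14.3 = 164.0439, so v = 12.8080 m/s.

12.81 m/s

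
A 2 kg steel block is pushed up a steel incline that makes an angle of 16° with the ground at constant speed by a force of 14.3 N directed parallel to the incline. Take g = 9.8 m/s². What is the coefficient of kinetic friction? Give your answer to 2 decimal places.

At constant speed ΣF = 0 along the incline. The applied 14.3 N acts up the slope; the weight component mg sin 16° = 5.402 N and kinetic friction μN both act down the slope.
So 14.3 = 5.402 + μ × 18.841, giving μ = (14.3 − 5.402) / 18.841 = 0.4723.

0.47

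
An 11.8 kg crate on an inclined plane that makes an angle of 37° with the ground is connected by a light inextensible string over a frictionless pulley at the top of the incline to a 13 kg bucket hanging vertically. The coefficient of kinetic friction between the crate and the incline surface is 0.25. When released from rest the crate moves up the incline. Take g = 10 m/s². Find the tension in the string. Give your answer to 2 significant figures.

For the crate on the incline: the weight component along the slope is m₁g sin 37° = 11.8 × 10 × 0.6018 = 71.012 N and the normal force is N = m₁g cos 37° = 94.239 N.
Kinetic friction opposes the crate's motion up the incline: f = μN = 0.25 × 94.239 = 23.560 N acting down the slope.
Newton's second law for the crate (up-slope positive): T − 71.012 − 23.560 = 11.8 a. For the hanging bucket (downward positive): 13 × 10 − T = 13 a.
Adding the two equations eliminates T: 35.428 = 24.8 a, so a = 1.4285 m/s².
Then from the hanging bucket's equation, T = 13 × (10 − 1.4285) = 111.430 N.

110 N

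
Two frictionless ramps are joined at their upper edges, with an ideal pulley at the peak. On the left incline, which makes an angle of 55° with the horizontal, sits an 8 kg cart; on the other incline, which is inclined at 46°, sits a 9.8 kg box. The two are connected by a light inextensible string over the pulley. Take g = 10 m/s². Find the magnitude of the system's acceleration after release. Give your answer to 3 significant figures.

0.279 m/s²

Resolve each weight along its own incline: the 8 kg mass has component 8 × 10 × sin 55° = 65.532 N down its slope, and the 9.8 kg mass has 9.8 × 10 × sin 46° = 70.495 N down its slope.
The 9.8 kg side's 70.495 N exceeds the other side's 65.532 N, so that mass slides down and the 8 kg mass slides up. Taking that direction as positive, Newton's second law for the whole system gives 70.495 − 65.532 = (8 + 9.8) a, so a = 4.963 / 17.8 = 0.2788 m/s².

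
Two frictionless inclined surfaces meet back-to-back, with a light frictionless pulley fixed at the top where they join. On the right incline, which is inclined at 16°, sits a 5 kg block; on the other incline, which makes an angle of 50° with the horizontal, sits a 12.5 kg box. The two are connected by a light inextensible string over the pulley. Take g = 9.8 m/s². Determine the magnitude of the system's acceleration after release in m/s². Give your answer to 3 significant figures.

4.59 m/s²

Resolve each weight along its own incline: the 5 kg mass has component 5 × 9.8 × sin 16° = 13.506 N down its slope, and the 12.5 kg mass has 12.5 × 9.8 × sin 50° = 93.840 N down its slope.
The 12.5 kg side's 93.840 N exceeds the other side's 13.506 N, so that mass slides down and the 5 kg mass slides up. Taking that direction as positive, Newton's second law for the whole system gives 93.840 − 13.506 = (5 + 12.5) a, so a = 80.334 / 17.5 = 4.5905 m/s².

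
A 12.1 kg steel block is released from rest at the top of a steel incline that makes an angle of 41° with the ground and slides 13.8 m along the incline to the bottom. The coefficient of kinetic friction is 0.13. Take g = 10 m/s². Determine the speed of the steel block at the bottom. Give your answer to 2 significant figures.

The weight component along the incline is mg sin 41° = 79.383 N and the normal force is N = mg cos 41° = 91.320 N.
Friction up the slope is f = μN = 0.13 × 91.320 = 11.872 N, so the net downslope force is 79.383 − 11.872 = 67.511 N and a = 67.511 / 12.1 = 5.5794 m/s².
Starting from rest over a distance of 13.8 m, v² = 2aL = 2 × 5.5794 × 13.8 = 153.9914, so v = 12.4093 m/s.

12 m/s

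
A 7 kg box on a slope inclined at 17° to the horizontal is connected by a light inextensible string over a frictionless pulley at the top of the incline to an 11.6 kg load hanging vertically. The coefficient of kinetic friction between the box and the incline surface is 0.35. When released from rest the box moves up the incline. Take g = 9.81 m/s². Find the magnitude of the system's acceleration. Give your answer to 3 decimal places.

For the box on the incline: the weight component along the slope is m₁g sin 17° = 7 × 9.81 × 0.2924 = 20.079 N and the normal force is N = m₁g cos 17° = 65.669 N.
Kinetic friction opposes the box's motion up the incline: f = μN = 0.35 × 65.669 = 22.984 N acting down the slope.
Newton's second law for the box (up-slope positive): T − 20.079 − 22.984 = 7 a. For the hanging load (downward positive): 11.6 × 9.81 − T = 11.6 a.
Adding the two equations eliminates T: 70.733 = 18.6 a, so a = 3.8028 m/s².

3.803 m/s²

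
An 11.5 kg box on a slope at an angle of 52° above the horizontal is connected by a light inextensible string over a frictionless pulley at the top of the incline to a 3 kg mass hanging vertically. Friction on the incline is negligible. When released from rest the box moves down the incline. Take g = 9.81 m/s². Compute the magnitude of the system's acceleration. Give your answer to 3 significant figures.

For the box on the incline: the weight component along the slope is m₁g sin 52° = 11.5 × 9.81 × 0.7880 = 88.898 N and the normal force is N = m₁g cos 52° = 69.456 N.
Newton's second law for the box (down-slope positive): 88.898 − T = 11.5 a. For the hanging mass (upward positive): T − 3 × 9.81 = 3 a.
Adding the two equations eliminates T: 59.468 = 14.5 a, so a = 4.1012 m/s².

4.10 m/s²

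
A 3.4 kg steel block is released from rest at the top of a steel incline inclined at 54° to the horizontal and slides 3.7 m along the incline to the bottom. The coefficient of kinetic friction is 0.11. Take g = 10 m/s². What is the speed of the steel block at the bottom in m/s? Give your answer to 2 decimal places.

The weight component along the incline is mg sin 54° = 27.507 N and the normal force is N = mg cos 54° = 19.985 N.
Friction up the slope is f = μN = 0.11 × 19.985 = 2.198 N, so the net downslope force is 27.507 − 2.198 = 25.309 N and a = 25.309 / 3.4 = 7.4438 m/s².
Starting from rest over a distance of 3.7 m, v² = 2aL = 2 × 7.4438 × 3.7 = 55.0841, so v = 7.4219 m/s.

7.42 m/s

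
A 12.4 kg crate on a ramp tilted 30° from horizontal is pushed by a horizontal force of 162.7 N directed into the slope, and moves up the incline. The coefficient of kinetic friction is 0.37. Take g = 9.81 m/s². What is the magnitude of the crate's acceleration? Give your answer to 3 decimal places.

0.887 m/s²

The horizontal push has components F cos 30° = 162.7 × 0.8660 = 140.898 N up the incline and F sin 30° = 162.7 × 0.5000 = 81.350 N pressing into the surface.
The normal force is therefore N = mg cos 30° + F sin 30° = 105.344 + 81.350 = 186.694 N, and kinetic friction down the slope is μN = 0.37 × 186.694 = 69.077 N.
Along the incline: F cos 30° − mg sin 30° − μN = ma, so 140.898 − 60.822 − 69.077 = 12.4 a, giving a = 0.8870 m/s².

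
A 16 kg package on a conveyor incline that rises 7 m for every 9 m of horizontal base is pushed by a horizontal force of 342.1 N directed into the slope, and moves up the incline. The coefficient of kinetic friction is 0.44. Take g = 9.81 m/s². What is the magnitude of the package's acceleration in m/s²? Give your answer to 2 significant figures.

The horizontal push has components F cos 37.87° = 342.1 × 0.7894 = 270.054 N up the incline and F sin 37.87° = 342.1 × 0.6139 = 210.015 N pressing into the surface.
The normal force is therefore N = mg cos 37.87° + F sin 37.87° = 123.904 + 210.015 = 333.919 N, and kinetic friction down the slope is μN = 0.44 × 333.919 = 146.924 N.
Along the incline: F cos 37.87° − mg sin 37.87° − μN = ma, so 270.054 − 96.358 − 146.924 = 16 a, giving a = 1.6732 m/s².

1.7 m/s²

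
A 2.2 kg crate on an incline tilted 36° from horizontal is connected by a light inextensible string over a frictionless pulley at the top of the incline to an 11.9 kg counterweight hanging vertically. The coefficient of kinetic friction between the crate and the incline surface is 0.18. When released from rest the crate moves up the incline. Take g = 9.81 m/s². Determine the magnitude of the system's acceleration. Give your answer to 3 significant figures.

For the crate on the incline: the weight component along the slope is m₁g sin 36° = 2.2 × 9.81 × 0.5878 = 12.686 N and the normal force is N = m₁g cos 36° = 17.460 N.
Kinetic friction opposes the crate's motion up the incline: f = μN = 0.18 × 17.460 = 3.143 N acting down the slope.
Newton's second law for the crate (up-slope positive): T − 12.686 − 3.143 = 2.2 a. For the hanging counterweight (downward positive): 11.9 × 9.81 − T = 11.9 a.
Adding the two equations eliminates T: 100.910 = 14.1 a, so a = 7.1567 m/s².

7.16 m/s²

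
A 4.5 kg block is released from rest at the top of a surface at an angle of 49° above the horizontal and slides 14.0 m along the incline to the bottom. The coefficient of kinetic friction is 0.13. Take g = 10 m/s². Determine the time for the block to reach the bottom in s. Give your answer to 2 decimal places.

The weight component along the incline is mg sin 49° = 33.962 N and the normal force is N = mg cos 49° = 29.523 N.
Friction up the slope is f = μN = 0.13 × 29.523 = 3.838 N, so the net downslope force is 33.962 − 3.838 = 30.124 N and a = 30.124 / 4.5 = 6.6942 m/s².
Starting from rest, L = ½at², so t = √(2L/a) = √(2 × 14.0 / 6.6942) = 2.0452 s.

2.05 s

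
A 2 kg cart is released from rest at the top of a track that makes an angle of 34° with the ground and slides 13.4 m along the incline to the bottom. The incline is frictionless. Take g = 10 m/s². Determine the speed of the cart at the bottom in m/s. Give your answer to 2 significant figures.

The weight component along the incline is mg sin 34° = 11.184 N and the normal force is N = mg cos 34° = 16.581 N.
With no friction, a = g sin 34° = 5.5919 m/s².
Starting from rest over a distance of 13.4 m, v² = 2aL = 2 × 5.5919 × 13.4 = 149.8629, so v = 12.2419 m/s.

12 m/s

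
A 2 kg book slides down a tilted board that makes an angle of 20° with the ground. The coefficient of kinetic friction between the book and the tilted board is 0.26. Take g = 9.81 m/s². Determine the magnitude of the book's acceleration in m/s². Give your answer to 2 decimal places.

Resolving the weight along the incline: the component pulling the book down the slope is mg sin 20° = 2 × 9.81 × 0.3420 = 6.710 N, and the normal force is N = mg cos 20° = 2 × 9.81 × 0.9397 = 18.437 N.
Kinetic friction acts up the slope with magnitude f = μN = 0.26 × 18.437 = 4.794 N.
Net force along the incline is 6.710 − 4.794 = 1.916 N, so a = 1.916 / 2 = 0.9580 m/s².

0.96 m/s²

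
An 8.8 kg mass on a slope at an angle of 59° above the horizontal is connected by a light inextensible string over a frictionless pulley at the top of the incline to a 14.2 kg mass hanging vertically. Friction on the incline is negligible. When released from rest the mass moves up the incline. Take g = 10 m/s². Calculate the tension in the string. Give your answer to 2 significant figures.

100 N

For the mass on the incline: the weight component along the slope is m₁g sin 59° = 8.8 × 10 × 0.8572 = 75.434 N and the normal force is N = m₁g cos 59° = 45.323 N.
Newton's second law for the mass (up-slope positive): T − 75.434 = 8.8 a. For the hanging mass (downward positive): 14.2 × 10 − T = 14.2 a.
Adding the two equations eliminates T: 66.566 = 23 a, so a = 2.8942 m/s².
Then from the hanging mass's equation, T = 14.2 × (10 − 2.8942) = 100.902 N.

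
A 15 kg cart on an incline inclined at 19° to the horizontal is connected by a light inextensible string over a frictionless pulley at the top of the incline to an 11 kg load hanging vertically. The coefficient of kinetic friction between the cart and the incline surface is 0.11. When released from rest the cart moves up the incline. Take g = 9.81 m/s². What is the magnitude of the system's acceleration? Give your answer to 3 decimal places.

For the cart on the incline: the weight component along the slope is m₁g sin 19° = 15 × 9.81 × 0.3256 = 47.912 N and the normal force is N = m₁g cos 19° = 139.133 N.
Kinetic friction opposes the cart's motion up the incline: f = μN = 0.11 × 139.133 = 15.305 N acting down the slope.
Newton's second law for the cart (up-slope positive): T − 47.912 − 15.305 = 15 a. For the hanging load (downward positive): 11 × 9.81 − T = 11 a.
Adding the two equations eliminates T: 44.693 = 26 a, so a = 1.7190 m/s².

1.719 m/s²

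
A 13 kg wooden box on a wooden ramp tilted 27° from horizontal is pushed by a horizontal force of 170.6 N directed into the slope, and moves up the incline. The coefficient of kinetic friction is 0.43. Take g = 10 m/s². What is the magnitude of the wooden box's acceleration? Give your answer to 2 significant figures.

The horizontal push has components F cos 27° = 170.6 × 0.8910 = 152.005 N up the incline and F sin 27° = 170.6 × 0.4540 = 77.452 N pressing into the surface.
The normal force is therefore N = mg cos 27° + F sin 27° = 115.830 + 77.452 = 193.282 N, and kinetic friction down the slope is μN = 0.43 × 193.282 = 83.111 N.
Along the incline: F cos 27° − mg sin 27° − μN = ma, so 152.005 − 59.020 − 83.111 = 13 a, giving a = 0.7595 m/s².

0.76 m/s²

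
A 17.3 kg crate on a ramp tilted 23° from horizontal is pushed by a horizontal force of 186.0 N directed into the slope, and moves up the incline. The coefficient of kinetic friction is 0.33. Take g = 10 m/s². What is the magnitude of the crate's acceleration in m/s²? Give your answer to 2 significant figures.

The horizontal push has components F cos 23° = 186.0 × 0.9205 = 171.213 N up the incline and F sin 23° = 186.0 × 0.3907 = 72.670 N pressing into the surface.
The normal force is therefore N = mg cos 23° + F sin 23° = 159.246 + 72.670 = 231.916 N, and kinetic friction down the slope is μN = 0.33 × 231.916 = 76.532 N.
Along the incline: F cos 23° − mg sin 23° − μN = ma, so 171.213 − 67.591 − 76.532 = 17.3 a, giving a = 1.5659 m/s².

1.6 m/s²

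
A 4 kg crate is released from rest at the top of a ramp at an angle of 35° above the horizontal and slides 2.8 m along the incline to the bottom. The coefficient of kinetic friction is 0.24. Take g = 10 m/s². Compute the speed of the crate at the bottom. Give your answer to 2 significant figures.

The weight component along the incline is mg sin 35° = 22.943 N and the normal force is N = mg cos 35° = 32.766 N.
Friction up the slope is f = μN = 0.24 × 32.766 = 7.864 N, so the net downslope force is 22.943 − 7.864 = 15.079 N and a = 15.079 / 4 = 3.7698 m/s².
Starting from rest over a distance of 2.8 m, v² = 2aL = 2 × 3.7698 × 2.8 = 21.1109, so v = 4.5947 m/s.

4.6 m/s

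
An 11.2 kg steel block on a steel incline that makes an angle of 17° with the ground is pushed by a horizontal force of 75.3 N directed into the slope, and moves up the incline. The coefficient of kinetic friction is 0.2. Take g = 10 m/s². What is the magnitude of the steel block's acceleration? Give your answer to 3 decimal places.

1.200 m/s²

The horizontal push has components F cos 17° = 75.3 × 0.9563 = 72.009 N up the incline and F sin 17° = 75.3 × 0.2924 = 22.018 N pressing into the surface.
The normal force is therefore N = mg cos 17° + F sin 17° = 107.106 + 22.018 = 129.124 N, and kinetic friction down the slope is μN = 0.2 × 129.124 = 25.825 N.
Along the incline: F cos 17° − mg sin 17° − μN = ma, so 72.009 − 32.749 − 25.825 = 11.2 a, giving a = 1.1996 m/s².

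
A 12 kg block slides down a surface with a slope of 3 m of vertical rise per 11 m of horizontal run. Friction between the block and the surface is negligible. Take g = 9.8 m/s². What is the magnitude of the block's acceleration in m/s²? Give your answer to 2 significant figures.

Resolving the weight along the incline: the component pulling the block down the slope is mg sin 15.26° = 12 × 9.8 × 0.2631 = 30.941 N, and the normal force is N = mg cos 15.26° = 12 × 9.8 × 0.9648 = 113.460 N.
With no friction the net force along the incline is 30.941 N, so a = g sin 15.26° = 30.941 / 12 = 2.5784 m/s².

2.6 m/s²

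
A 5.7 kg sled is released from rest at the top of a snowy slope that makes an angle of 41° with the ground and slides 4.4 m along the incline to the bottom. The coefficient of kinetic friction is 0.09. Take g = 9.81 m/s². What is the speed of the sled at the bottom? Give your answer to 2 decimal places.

The weight component along the incline is mg sin 41° = 36.685 N and the normal force is N = mg cos 41° = 42.201 N.
Friction up the slope is f = μN = 0.09 × 42.201 = 3.798 N, so the net downslope force is 36.685 − 3.798 = 32.887 N and a = 32.887 / 5.7 = 5.7696 m/s².
Starting from rest over a distance of 4.4 m, v² = 2aL = 2 × 5.7696 × 4.4 = 50.7725, so v = 7.1255 m/s.

7.13 m/s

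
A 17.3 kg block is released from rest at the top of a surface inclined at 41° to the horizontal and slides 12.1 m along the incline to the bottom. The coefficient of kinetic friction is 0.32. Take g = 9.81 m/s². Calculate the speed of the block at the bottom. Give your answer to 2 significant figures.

The weight component along the incline is mg sin 41° = 111.342 N and the normal force is N = mg cos 41° = 128.084 N.
Friction up the slope is f = μN = 0.32 × 128.084 = 40.987 N, so the net downslope force is 111.342 − 40.987 = 70.355 N and a = 70.355 / 17.3 = 4.0668 m/s².
Starting from rest over a distance of 12.1 m, v² = 2aL = 2 × 4.0668 × 12.1 = 98.4166, so v = 9.9205 m/s.

9.9 m/s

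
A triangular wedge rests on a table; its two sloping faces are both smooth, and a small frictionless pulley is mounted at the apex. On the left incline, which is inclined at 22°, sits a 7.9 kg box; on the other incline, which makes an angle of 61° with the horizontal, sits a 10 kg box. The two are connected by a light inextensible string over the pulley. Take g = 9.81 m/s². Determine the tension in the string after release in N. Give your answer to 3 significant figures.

54.1 N

Resolve each weight along its own incline: the 7.9 kg mass has component 7.9 × 9.81 × sin 22° = 29.032 N down its slope, and the 10 kg mass has 10 × 9.81 × sin 61° = 85.800 N down its slope.
The 10 kg side's 85.800 N exceeds the other side's 29.032 N, so that mass slides down and the 7.9 kg mass slides up. Taking that direction as positive, Newton's second law for the whole system gives 85.800 − 29.032 = (7.9 + 10) a, so a = 56.768 / 17.9 = 3.1714 m/s².
For the 7.9 kg mass (up-slope positive): T − 29.032 = 7.9 × 3.1714, so T = 54.086 N.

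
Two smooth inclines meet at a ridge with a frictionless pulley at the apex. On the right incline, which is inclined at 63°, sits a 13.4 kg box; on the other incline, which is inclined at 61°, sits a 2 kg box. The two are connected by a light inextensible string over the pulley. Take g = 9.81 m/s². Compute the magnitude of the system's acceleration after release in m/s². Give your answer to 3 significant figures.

Resolve each weight along its own incline: the 13.4 kg mass has component 13.4 × 9.81 × sin 63° = 117.126 N down its slope, and the 2 kg mass has 2 × 9.81 × sin 61° = 17.160 N down its slope.
The 13.4 kg side's 117.126 N exceeds the other side's 17.160 N, so that mass slides down and the 2 kg mass slides up. Taking that direction as positive, Newton's second law for the whole system gives 117.126 − 17.160 = (13.4 + 2) a, so a = 99.966 / 15.4 = 6.4913 m/s².

6.49 m/s²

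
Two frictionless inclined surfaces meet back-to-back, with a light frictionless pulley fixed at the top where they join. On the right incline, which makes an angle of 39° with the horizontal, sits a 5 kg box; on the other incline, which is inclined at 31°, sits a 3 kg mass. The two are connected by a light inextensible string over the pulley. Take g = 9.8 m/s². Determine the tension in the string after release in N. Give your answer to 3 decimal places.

Resolve each weight along its own incline: the 5 kg mass has component 5 × 9.8 × sin 39° = 30.837 N down its slope, and the 3 kg mass has 3 × 9.8 × sin 31° = 15.142 N down its slope.
The 5 kg side's 30.837 N exceeds the other side's 15.142 N, so that mass slides down and the 3 kg mass slides up. Taking that direction as positive, Newton's second law for the whole system gives 30.837 − 15.142 = (5 + 3) a, so a = 15.695 / 8 = 1.9619 m/s².
For the 3 kg mass (up-slope positive): T − 15.142 = 3 × 1.9619, so T = 21.028 N.

21.028 N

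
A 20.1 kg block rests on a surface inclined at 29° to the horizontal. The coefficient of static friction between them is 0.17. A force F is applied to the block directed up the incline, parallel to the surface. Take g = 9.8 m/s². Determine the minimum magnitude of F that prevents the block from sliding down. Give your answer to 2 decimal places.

66.21 N

The normal force is N = mg cos 29° = 172.283 N. With F at its minimum the block is on the verge of sliding down, so static friction is at its maximum μ_s N = 0.17 × 172.283 = 29.288 N and acts up the slope.
Equilibrium along the incline: F + μ_s N = mg sin 29°, so F = 95.498 − 29.288 = 66.210 N.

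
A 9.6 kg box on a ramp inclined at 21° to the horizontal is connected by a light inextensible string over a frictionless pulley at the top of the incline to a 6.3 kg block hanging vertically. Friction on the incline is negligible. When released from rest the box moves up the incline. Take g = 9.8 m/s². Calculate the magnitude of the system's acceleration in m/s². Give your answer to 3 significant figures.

1.76 m/s²

For the box on the incline: the weight component along the slope is m₁g sin 21° = 9.6 × 9.8 × 0.3584 = 33.718 N and the normal force is N = m₁g cos 21° = 87.831 N.
Newton's second law for the box (up-slope positive): T − 33.718 = 9.6 a. For the hanging block (downward positive): 6.3 × 9.8 − T = 6.3 a.
Adding the two equations eliminates T: 28.022 = 15.9 a, so a = 1.7624 m/s².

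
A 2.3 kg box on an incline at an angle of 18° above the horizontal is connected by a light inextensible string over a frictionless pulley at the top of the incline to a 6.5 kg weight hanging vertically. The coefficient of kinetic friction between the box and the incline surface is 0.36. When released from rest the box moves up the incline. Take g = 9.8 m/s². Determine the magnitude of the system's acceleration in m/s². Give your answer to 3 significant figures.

For the box on the incline: the weight component along the slope is m₁g sin 18° = 2.3 × 9.8 × 0.3090 = 6.965 N and the normal force is N = m₁g cos 18° = 21.437 N.
Kinetic friction opposes the box's motion up the incline: f = μN = 0.36 × 21.437 = 7.717 N acting down the slope.
Newton's second law for the box (up-slope positive): T − 6.965 − 7.717 = 2.3 a. For the hanging weight (downward positive): 6.5 × 9.8 − T = 6.5 a.
Adding the two equations eliminates T: 49.018 = 8.8 a, so a = 5.5702 m/s².

5.57 m/s²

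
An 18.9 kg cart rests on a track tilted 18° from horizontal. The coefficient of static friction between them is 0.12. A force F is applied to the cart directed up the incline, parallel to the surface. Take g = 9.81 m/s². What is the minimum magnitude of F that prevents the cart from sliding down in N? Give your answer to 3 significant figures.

36.1 N

The normal force is N = mg cos 18° = 176.334 N. With F at its minimum the cart is on the verge of sliding down, so static friction is at its maximum μ_s N = 0.12 × 176.334 = 21.160 N and acts up the slope.
Equilibrium along the incline: F + μ_s N = mg sin 18°, so F = 57.295 − 21.160 = 36.135 N.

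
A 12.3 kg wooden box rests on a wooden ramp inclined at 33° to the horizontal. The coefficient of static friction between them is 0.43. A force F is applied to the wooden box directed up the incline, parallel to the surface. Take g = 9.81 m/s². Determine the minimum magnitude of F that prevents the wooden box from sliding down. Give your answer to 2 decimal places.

22.20 N

The normal force is N = mg cos 33° = 101.197 N. With F at its minimum the wooden box is on the verge of sliding down, so static friction is at its maximum μ_s N = 0.43 × 101.197 = 43.515 N and acts up the slope.
Equilibrium along the incline: F + μ_s N = mg sin 33°, so F = 65.718 − 43.515 = 22.203 N.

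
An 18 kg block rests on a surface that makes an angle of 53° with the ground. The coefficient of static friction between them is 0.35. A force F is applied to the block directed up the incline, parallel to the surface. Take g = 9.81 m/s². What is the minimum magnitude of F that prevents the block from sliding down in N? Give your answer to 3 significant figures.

The normal force is N = mg cos 53° = 106.268 N. With F at its minimum the block is on the verge of sliding down, so static friction is at its maximum μ_s N = 0.35 × 106.268 = 37.194 N and acts up the slope.
Equilibrium along the incline: F + μ_s N = mg sin 53°, so F = 141.023 − 37.194 = 103.829 N.

104 N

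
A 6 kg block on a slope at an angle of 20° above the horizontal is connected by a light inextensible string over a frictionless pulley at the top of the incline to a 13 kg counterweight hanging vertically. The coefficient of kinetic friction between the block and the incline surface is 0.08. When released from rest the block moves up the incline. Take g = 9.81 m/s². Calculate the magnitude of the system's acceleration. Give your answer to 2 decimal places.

For the block on the incline: the weight component along the slope is m₁g sin 20° = 6 × 9.81 × 0.3420 = 20.130 N and the normal force is N = m₁g cos 20° = 55.310 N.
Kinetic friction opposes the block's motion up the incline: f = μN = 0.08 × 55.310 = 4.425 N acting down the slope.
Newton's second law for the block (up-slope positive): T − 20.130 − 4.425 = 6 a. For the hanging counterweight (downward positive): 13 × 9.81 − T = 13 a.
Adding the two equations eliminates T: 102.975 = 19 a, so a = 5.4197 m/s².

5.42 m/s²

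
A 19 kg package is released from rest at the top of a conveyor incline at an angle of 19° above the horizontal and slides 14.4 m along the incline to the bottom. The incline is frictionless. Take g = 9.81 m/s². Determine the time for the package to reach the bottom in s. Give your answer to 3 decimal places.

The weight component along the incline is mg sin 19° = 60.683 N and the normal force is N = mg cos 19° = 176.235 N.
With no friction, a = g sin 19° = 3.1938 m/s².
Starting from rest, L = ½at², so t = √(2L/a) = √(2 × 14.4 / 3.1938) = 3.0029 s.

3.003 s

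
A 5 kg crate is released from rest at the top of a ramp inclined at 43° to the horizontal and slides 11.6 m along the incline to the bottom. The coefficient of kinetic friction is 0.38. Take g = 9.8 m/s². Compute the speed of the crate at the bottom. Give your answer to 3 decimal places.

9.585 m/s

The weight component along the incline is mg sin 43° = 33.418 N and the normal force is N = mg cos 43° = 35.836 N.
Friction up the slope is f = μN = 0.38 × 35.836 = 13.618 N, so the net downslope force is 33.418 − 13.618 = 19.800 N and a = 19.800 / 5 = 3.9600 m/s².
Starting from rest over a distance of 11.6 m, v² = 2aL = 2 × 3.9600 × 11.6 = 91.8720, so v = 9.5850 m/s.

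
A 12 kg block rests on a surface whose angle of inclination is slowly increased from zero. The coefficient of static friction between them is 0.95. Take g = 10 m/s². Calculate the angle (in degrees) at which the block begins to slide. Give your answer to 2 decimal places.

At the threshold of sliding, static friction is at its maximum μ_s N and exactly balances the weight component along the incline: mg sin θ = μ_s mg cos θ.
Hence tan θ = μ_s = 0.95, so θ = arctan(0.95) = 43.5312°.

43.53°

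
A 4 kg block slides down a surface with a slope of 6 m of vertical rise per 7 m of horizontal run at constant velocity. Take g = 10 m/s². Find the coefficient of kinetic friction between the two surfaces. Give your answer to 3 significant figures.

At constant velocity the net force along the incline is zero: mg sin 40.60° = μ mg cos 40.60°.
So μ = tan 40.60° = 0.6508 / 0.7593 = 0.8571.

0.857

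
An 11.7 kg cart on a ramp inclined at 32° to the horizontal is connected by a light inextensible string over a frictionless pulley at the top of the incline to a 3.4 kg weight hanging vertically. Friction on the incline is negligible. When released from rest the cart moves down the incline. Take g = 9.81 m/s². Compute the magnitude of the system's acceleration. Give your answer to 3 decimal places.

1.819 m/s²

For the cart on the incline: the weight component along the slope is m₁g sin 32° = 11.7 × 9.81 × 0.5299 = 60.820 N and the normal force is N = m₁g cos 32° = 97.336 N.
Newton's second law for the cart (down-slope positive): 60.820 − T = 11.7 a. For the hanging weight (upward positive): T − 3.4 × 9.81 = 3.4 a.
Adding the two equations eliminates T: 27.466 = 15.1 a, so a = 1.8189 m/s².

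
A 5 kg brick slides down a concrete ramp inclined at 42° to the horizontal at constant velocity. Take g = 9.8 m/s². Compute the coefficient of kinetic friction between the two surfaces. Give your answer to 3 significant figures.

At constant velocity the net force along the incline is zero: mg sin 42° = μ mg cos 42°.
So μ = tan 42° = 0.6691 / 0.7431 = 0.9004.

0.900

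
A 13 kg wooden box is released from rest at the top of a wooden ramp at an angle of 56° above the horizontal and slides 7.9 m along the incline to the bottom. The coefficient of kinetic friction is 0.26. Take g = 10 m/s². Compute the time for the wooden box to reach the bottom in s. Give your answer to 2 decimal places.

1.52 s

The weight component along the incline is mg sin 56° = 107.775 N and the normal force is N = mg cos 56° = 72.695 N.
Friction up the slope is f = μN = 0.26 × 72.695 = 18.901 N, so the net downslope force is 107.775 − 18.901 = 88.874 N and a = 88.874 / 13 = 6.8365 m/s².
Starting from rest, L = ½at², so t = √(2L/a) = √(2 × 7.9 / 6.8365) = 1.5202 s.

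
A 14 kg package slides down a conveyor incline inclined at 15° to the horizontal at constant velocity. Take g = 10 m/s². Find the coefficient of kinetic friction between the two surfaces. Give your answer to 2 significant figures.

0.27

At constant velocity the net force along the incline is zero: mg sin 15° = μ mg cos 15°.
So μ = tan 15° = 0.2588 / 0.9659 = 0.2679.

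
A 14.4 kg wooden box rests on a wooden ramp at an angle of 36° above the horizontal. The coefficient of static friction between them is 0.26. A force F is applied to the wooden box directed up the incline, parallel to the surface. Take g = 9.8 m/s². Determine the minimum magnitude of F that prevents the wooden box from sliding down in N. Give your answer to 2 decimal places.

53.26 N

The normal force is N = mg cos 36° = 114.168 N. With F at its minimum the wooden box is on the verge of sliding down, so static friction is at its maximum μ_s N = 0.26 × 114.168 = 29.684 N and acts up the slope.
Equilibrium along the incline: F + μ_s N = mg sin 36°, so F = 82.948 − 29.684 = 53.264 N.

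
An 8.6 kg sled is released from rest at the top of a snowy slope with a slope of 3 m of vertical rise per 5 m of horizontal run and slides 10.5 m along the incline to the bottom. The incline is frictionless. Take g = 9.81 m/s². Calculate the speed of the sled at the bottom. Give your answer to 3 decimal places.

10.295 m/s

The weight component along the incline is mg sin 30.96° = 43.406 N and the normal force is N = mg cos 30.96° = 72.343 N.
With no friction, a = g sin 30.96° = 5.0472 m/s².
Starting from rest over a distance of 10.5 m, v² = 2aL = 2 × 5.0472 × 10.5 = 105.9912, so v = 10.2952 m/s.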